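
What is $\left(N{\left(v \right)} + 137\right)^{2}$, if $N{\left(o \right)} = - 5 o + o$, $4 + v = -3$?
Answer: $27225$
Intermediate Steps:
$v = -7$ ($v = -4 - 3 = -7$)
$N{\left(o \right)} = - 4 o$
$\left(N{\left(v \right)} + 137\right)^{2} = \left(\left(-4\right) \left(-7\right) + 137\right)^{2} = \left(28 + 137\right)^{2} = 165^{2} = 27225$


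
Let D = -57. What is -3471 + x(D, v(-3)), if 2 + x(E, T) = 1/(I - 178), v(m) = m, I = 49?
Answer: -448018/129 ≈ -3473.0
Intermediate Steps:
x(E, T) = -259/129 (x(E, T) = -2 + 1/(49 - 178) = -2 + 1/(-129) = -2 - 1/129 = -259/129)
-3471 + x(D, v(-3)) = -3471 - 259/129 = -448018/129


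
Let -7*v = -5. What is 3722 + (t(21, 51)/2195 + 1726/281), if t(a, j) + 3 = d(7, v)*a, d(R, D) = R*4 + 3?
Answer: 2299681648/616795 ≈ 3728.4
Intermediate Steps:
v = 5/7 (v = -1/7*(-5) = 5/7 ≈ 0.71429)
d(R, D) = 3 + 4*R (d(R, D) = 4*R + 3 = 3 + 4*R)
t(a, j) = -3 + 31*a (t(a, j) = -3 + (3 + 4*7)*a = -3 + (3 + 28)*a = -3 + 31*a)
3722 + (t(21, 51)/2195 + 1726/281) = 3722 + ((-3 + 31*21)/2195 + 1726/281) = 3722 + ((-3 + 651)*(1/2195) + 1726*(1/281)) = 3722 + (648*(1/2195) + 1726/281) = 3722 + (648/2195 + 1726/281) = 3722 + 3970658/616795 = 2299681648/616795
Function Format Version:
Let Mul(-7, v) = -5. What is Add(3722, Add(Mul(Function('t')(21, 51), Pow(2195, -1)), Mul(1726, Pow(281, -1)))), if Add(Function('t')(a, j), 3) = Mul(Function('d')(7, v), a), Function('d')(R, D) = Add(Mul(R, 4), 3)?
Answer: Rational(2299681648, 616795) ≈ 3728.4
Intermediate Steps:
v = Rational(5, 7) (v = Mul(Rational(-1, 7), -5) = Rational(5, 7) ≈ 0.71429)
Function('d')(R, D) = Add(3, Mul(4, R)) (Function('d')(R, D) = Add(Mul(4, R), 3) = Add(3, Mul(4, R)))
Function('t')(a, j) = Add(-3, Mul(31, a)) (Function('t')(a, j) = Add(-3, Mul(Add(3, Mul(4, 7)), a)) = Add(-3, Mul(Add(3, 28), a)) = Add(-3, Mul(31, a)))
Add(3722, Add(Mul(Function('t')(21, 51), Pow(2195, -1)), Mul(1726, Pow(281, -1)))) = Add(3722, Add(Mul(Add(-3, Mul(31, 21)), Pow(2195, -1)), Mul(1726, Pow(281, -1)))) = Add(3722, Add(Mul(Add(-3, 651), Rational(1, 2195)), Mul(1726, Rational(1, 281)))) = Add(3722, Add(Mul(648, Rational(1, 2195)), Rational(1726, 281))) = Add(3722, Add(Rational(648, 2195), Rational(1726, 281))) = Add(3722, Rational(3970658, 616795)) = Rational(2299681648, 616795)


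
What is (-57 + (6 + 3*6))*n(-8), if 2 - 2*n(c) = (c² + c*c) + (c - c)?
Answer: 2079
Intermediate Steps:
n(c) = 1 - c² (n(c) = 1 - ((c² + c*c) + (c - c))/2 = 1 - ((c² + c²) + 0)/2 = 1 - (2*c² + 0)/2 = 1 - c²)
(-57 + (6 + 3*6))*n(-8) = (-57 + (6 + 3*6))*(1 - 1*(-8)²) = (-57 + (6 + 18))*(1 - 1*64) = (-57 + 24)*(1 - 64) = -33*(-63) = 2079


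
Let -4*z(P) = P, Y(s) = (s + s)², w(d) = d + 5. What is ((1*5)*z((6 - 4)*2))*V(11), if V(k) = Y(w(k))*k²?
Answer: -619520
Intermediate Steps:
w(d) = 5 + d
Y(s) = 4*s² (Y(s) = (2*s)² = 4*s²)
z(P) = -P/4
V(k) = 4*k²*(5 + k)² (V(k) = (4*(5 + k)²)*k² = 4*k²*(5 + k)²)
((1*5)*z((6 - 4)*2))*V(11) = ((1*5)*(-(6 - 4)*2/4))*(4*11²*(5 + 11)²) = (5*(-2/2))*(4*121*16²) = (5*(-¼*4))*(4*121*256) = (5*(-1))*123904 = -5*123904 = -619520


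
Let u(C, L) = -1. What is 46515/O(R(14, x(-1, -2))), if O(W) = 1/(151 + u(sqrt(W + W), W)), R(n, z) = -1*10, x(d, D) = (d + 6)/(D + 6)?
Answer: 6977250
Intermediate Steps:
x(d, D) = (6 + d)/(6 + D)
R(n, z) = -10
O(W) = 1/150 (O(W) = 1/(151 - 1) = 1/150)
46515/O(R(14, x(-1, -2))) = 46515/(1/150) = 46515*150 = 6977250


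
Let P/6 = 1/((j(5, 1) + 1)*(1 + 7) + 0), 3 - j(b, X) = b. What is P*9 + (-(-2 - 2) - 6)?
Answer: -35/4 ≈ -8.7500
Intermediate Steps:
j(b, X) = 3 - b
P = -¾ (P = 6/(((3 - 1*5) + 1)*(1 + 7) + 0) = 6/(((3 - 5) + 1)*8 + 0) = 6/((-2 + 1)*8 + 0) = 6/(-1*8 + 0) = 6/(-8 + 0) = 6/(-8) = 6*(-⅛) = -¾ ≈ -0.75000)
P*9 + (-(-2 - 2) - 6) = -¾*9 + (-(-2 - 2) - 6) = -27/4 + (-1*(-4) - 6) = -27/4 + (4 - 6) = -27/4 - 2 = -35/4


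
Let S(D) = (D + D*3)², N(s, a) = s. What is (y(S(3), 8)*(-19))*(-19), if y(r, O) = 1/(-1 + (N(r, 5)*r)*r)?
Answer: 19/157157 ≈ 0.00012090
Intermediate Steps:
S(D) = 16*D² (S(D) = (D + 3*D)² = (4*D)² = 16*D²)
y(r, O) = 1/(-1 + r³) (y(r, O) = 1/(-1 + (r*r)*r) = 1/(-1 + r²*r) = 1/(-1 + r³))
(y(S(3), 8)*(-19))*(-19) = (-19/(-1 + (16*3²)³))*(-19) = (-19/(-1 + (16*9)³))*(-19) = (-19/(-1 + 144³))*(-19) = (-19/(-1 + 2985984))*(-19) = (-19/2985983)*(-19) = ((1/2985983)*(-19))*(-19) = -1/157157*(-19) = 19/157157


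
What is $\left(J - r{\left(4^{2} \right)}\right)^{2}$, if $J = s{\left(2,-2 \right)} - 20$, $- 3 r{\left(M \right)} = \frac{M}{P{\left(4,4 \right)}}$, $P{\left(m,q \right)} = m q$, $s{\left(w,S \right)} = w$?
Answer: $\frac{2809}{9} \approx 312.11$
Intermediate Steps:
$r{\left(M \right)} = - \frac{M}{48}$ ($r{\left(M \right)} = - \frac{M \frac{1}{4 \cdot 4}}{3} = - \frac{M \frac{1}{16}}{3} = - \frac{\frac{1}{16} M}{3} = - \frac{M}{48}$)
$J = -18$ ($J = 2 - 20 = -18$)
$\left(J - r{\left(4^{2} \right)}\right)^{2} = \left(-18 - - \frac{4^{2}}{48}\right)^{2} = \left(-18 - \left(- \frac{1}{48}\right) 16\right)^{2} = \left(-18 - - \frac{1}{3}\right)^{2} = \left(-18 + \frac{1}{3}\right)^{2} = \left(- \frac{53}{3}\right)^{2} = \frac{2809}{9}$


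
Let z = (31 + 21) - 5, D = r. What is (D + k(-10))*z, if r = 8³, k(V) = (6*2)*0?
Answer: 24064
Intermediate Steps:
k(V) = 0 (k(V) = 12*0 = 0)
r = 512
D = 512
z = 47 (z = 52 - 5 = 47)
(D + k(-10))*z = (512 + 0)*47 = 512*47 = 24064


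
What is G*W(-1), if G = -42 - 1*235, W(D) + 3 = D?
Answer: 1108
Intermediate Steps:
W(D) = -3 + D
G = -277 (G = -42 - 235 = -277)
G*W(-1) = -277*(-3 - 1) = -277*(-4) = 1108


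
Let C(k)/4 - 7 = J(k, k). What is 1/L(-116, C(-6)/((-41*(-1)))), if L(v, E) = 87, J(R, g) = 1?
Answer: 1/87 ≈ 0.011494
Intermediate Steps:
C(k) = 32 (C(k) = 28 + 4*1 = 28 + 4 = 32)
1/L(-116, C(-6)/((-41*(-1)))) = 1/87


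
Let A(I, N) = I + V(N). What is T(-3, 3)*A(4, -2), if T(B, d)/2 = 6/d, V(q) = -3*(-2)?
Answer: 40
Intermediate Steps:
V(q) = 6
T(B, d) = 12/d (T(B, d) = 2*(6/d) = 12/d)
A(I, N) = 6 + I (A(I, N) = I + 6 = 6 + I)
T(-3, 3)*A(4, -2) = (12/3)*(6 + 4) = (12*(⅓))*10 = 4*10 = 40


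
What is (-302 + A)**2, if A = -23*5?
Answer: 173889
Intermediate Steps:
A = -115
(-302 + A)**2 = (-302 - 115)**2 = (-417)**2 = 173889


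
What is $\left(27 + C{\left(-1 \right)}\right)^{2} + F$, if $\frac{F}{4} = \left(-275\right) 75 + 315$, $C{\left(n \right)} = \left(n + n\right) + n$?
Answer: $-80664$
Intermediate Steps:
$C{\left(n \right)} = 3 n$ ($C{\left(n \right)} = 2 n + n = 3 n$)
$F = -81240$ ($F = 4 \left(\left(-275\right) 75 + 315\right) = 4 \left(-20625 + 315\right) = 4 \left(-20310\right) = -81240$)
$\left(27 + C{\left(-1 \right)}\right)^{2} + F = \left(27 + 3 \left(-1\right)\right)^{2} - 81240 = \left(27 - 3\right)^{2} - 81240 = 24^{2} - 81240 = 576 - 81240 = -80664$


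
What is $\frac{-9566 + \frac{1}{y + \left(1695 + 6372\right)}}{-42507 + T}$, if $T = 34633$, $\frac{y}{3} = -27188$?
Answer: $\frac{703072303}{578715378} \approx 1.2149$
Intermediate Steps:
$y = -81564$ ($y = 3 \left(-27188\right) = -81564$)
$\frac{-9566 + \frac{1}{y + \left(1695 + 6372\right)}}{-42507 + T} = \frac{-9566 + \frac{1}{-81564 + \left(1695 + 6372\right)}}{-42507 + 34633} = \frac{-9566 + \frac{1}{-81564 + 8067}}{-7874} = \left(-9566 + \frac{1}{-73497}\right) \left(- \frac{1}{7874}\right) = \left(-9566 - \frac{1}{73497}\right) \left(- \frac{1}{7874}\right) = \left(- \frac{703072303}{73497}\right) \left(- \frac{1}{7874}\right) = \frac{703072303}{578715378}$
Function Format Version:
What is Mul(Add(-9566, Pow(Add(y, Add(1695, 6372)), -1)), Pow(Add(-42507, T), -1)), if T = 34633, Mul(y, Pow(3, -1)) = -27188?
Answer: Rational(703072303, 578715378) ≈ 1.2149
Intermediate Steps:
y = -81564 (y = Mul(3, -27188) = -81564)
Mul(Add(-9566, Pow(Add(y, Add(1695, 6372)), -1)), Pow(Add(-42507, T), -1)) = Mul(Add(-9566, Pow(Add(-81564, Add(1695, 6372)), -1)), Pow(Add(-42507, 34633), -1)) = Mul(Add(-9566, Pow(Add(-81564, 8067), -1)), Pow(-7874, -1)) = Mul(Add(-9566, Pow(-73497, -1)), Rational(-1, 7874)) = Mul(Add(-9566, Rational(-1, 73497)), Rational(-1, 7874)) = Mul(Rational(-703072303, 73497), Rational(-1, 7874)) = Rational(703072303, 578715378)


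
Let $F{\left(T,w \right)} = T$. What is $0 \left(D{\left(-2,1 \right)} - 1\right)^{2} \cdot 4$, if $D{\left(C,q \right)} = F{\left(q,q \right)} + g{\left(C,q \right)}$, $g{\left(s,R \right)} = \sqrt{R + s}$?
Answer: $0$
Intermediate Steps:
$D{\left(C,q \right)} = q + \sqrt{C + q}$ ($D{\left(C,q \right)} = q + \sqrt{q + C} = q + \sqrt{C + q}$)
$0 \left(D{\left(-2,1 \right)} - 1\right)^{2} \cdot 4 = 0 \left(\left(1 + \sqrt{-2 + 1}\right) - 1\right)^{2} \cdot 4 = 0 \left(\left(1 + \sqrt{-1}\right) - 1\right)^{2} \cdot 4 = 0 \left(\left(1 + i\right) - 1\right)^{2} \cdot 4 = 0 i^{2} \cdot 4 = 0 \left(-1\right) 4 = 0 \cdot 4 = 0$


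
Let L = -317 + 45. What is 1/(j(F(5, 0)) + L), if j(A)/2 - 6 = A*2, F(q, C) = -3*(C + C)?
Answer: -1/260 ≈ -0.0038462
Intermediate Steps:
F(q, C) = -6*C
j(A) = 12 + 4*A (j(A) = 12 + 2*(A*2) = 12 + 2*(2*A) = 12 + 4*A)
L = -272
1/(j(F(5, 0)) + L) = 1/((12 + 4*(-6*0)) - 272) = 1/((12 + 4*0) - 272) = 1/((12 + 0) - 272) = 1/(12 - 272) = 1/(-260) = -1/260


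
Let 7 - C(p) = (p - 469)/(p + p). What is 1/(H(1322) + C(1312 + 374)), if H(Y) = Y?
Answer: 3372/4480171 ≈ 0.00075265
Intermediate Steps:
C(p) = 7 - (-469 + p)/(2*p) (C(p) = 7 - (p - 469)/(p + p) = 7 - (-469 + p)/(2*p))
1/(H(1322) + C(1312 + 374)) = 1/(1322 + (469 + 13*(1312 + 374))/(2*(1312 + 374))) = 1/(1322 + (½)*(469 + 13*1686)/1686) = 1/(1322 + (½)*(1/1686)*(469 + 21918)) = 1/(1322 + (½)*(1/1686)*22387) = 1/(1322 + 22387/3372) = 1/(4480171/3372) = 3372/4480171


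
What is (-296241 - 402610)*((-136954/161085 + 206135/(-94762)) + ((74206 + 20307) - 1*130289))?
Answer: 381682649322994890493/15264736770 ≈ 2.5004e+10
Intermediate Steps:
(-296241 - 402610)*((-136954/161085 + 206135/(-94762)) + ((74206 + 20307) - 1*130289)) = -698851*((-136954*1/161085 + 206135*(-1/94762)) + (94513 - 130289)) = -698851*((-136954/161085 - 206135/94762) - 35776) = -698851*(-46183291423/15264736770 - 35776) = -698851*(-546157405974943/15264736770) = 381682649322994890493/15264736770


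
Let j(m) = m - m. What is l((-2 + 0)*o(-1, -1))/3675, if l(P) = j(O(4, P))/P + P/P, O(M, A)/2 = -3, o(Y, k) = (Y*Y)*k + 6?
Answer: 1/3675 ≈ 0.00027211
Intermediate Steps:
o(Y, k) = 6 + k*Y**2 (o(Y, k) = Y**2*k + 6 = k*Y**2 + 6 = 6 + k*Y**2)
O(M, A) = -6 (O(M, A) = 2*(-3) = -6)
j(m) = 0
l(P) = 1 (l(P) = 0/P + P/P = 0 + 1 = 1)
l((-2 + 0)*o(-1, -1))/3675 = 1/3675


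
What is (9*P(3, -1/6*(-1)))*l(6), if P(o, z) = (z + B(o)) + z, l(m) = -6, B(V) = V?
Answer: -180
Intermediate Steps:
P(o, z) = o + 2*z (P(o, z) = (z + o) + z = (o + z) + z = o + 2*z)
(9*P(3, -1/6*(-1)))*l(6) = (9*(3 + 2*(-1/6*(-1))))*(-6) = (9*(3 + 2*(-1*⅙*(-1))))*(-6) = (9*(3 + 2*(-⅙*(-1))))*(-6) = (9*(3 + 2*(⅙)))*(-6) = (9*(3 + ⅓))*(-6) = (9*(10/3))*(-6) = 30*(-6) = -180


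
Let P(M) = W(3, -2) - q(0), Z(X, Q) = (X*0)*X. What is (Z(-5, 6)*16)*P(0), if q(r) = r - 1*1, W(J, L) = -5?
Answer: 0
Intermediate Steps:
Z(X, Q) = 0 (Z(X, Q) = 0*X = 0)
q(r) = -1 + r (q(r) = r - 1 = -1 + r)
P(M) = -4 (P(M) = -5 - (-1 + 0) = -5 - 1*(-1) = -5 + 1 = -4)
(Z(-5, 6)*16)*P(0) = (0*16)*(-4) = 0*(-4) = 0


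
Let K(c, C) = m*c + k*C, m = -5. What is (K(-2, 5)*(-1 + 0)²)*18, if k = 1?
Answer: 270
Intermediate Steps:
K(c, C) = C - 5*c (K(c, C) = -5*c + 1*C = -5*c + C = C - 5*c)
(K(-2, 5)*(-1 + 0)²)*18 = ((5 - 5*(-2))*(-1 + 0)²)*18 = ((5 + 10)*(-1)²)*18 = (15*1)*18 = 15*18 = 270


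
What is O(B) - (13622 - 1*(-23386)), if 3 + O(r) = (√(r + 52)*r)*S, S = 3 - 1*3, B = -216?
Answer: -37011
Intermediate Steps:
S = 0 (S = 3 - 3 = 0)
O(r) = -3 (O(r) = -3 + (√(r + 52)*r)*0 = -3 + (√(52 + r)*r)*0 = -3 + (r*√(52 + r))*0 = -3 + 0 = -3)
O(B) - (13622 - 1*(-23386)) = -3 - (13622 - 1*(-23386)) = -3 - (13622 + 23386) = -3 - 1*37008 = -3 - 37008 = -37011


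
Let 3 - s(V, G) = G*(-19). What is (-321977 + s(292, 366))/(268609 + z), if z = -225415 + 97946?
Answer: -15751/7057 ≈ -2.2320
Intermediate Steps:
s(V, G) = 3 + 19*G (s(V, G) = 3 - G*(-19) = 3 - (-19)*G = 3 + 19*G)
z = -127469
(-321977 + s(292, 366))/(268609 + z) = (-321977 + (3 + 19*366))/(268609 - 127469) = (-321977 + (3 + 6954))/141140 = (-321977 + 6957)*(1/141140) = -315020*1/141140 = -15751/7057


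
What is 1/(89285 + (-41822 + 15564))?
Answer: 1/63027 ≈ 1.5866e-5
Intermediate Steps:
1/(89285 + (-41822 + 15564)) = 1/(89285 - 26258) = 1/63027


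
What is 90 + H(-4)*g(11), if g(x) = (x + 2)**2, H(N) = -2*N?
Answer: 1442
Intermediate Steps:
g(x) = (2 + x)**2
90 + H(-4)*g(11) = 90 + (-2*(-4))*(2 + 11)**2 = 90 + 8*13**2 = 90 + 8*169 = 90 + 1352 = 1442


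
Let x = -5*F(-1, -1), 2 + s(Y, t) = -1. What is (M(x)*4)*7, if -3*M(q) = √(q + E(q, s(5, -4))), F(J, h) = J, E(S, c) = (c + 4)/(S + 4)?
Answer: -28*√46/9 ≈ -21.101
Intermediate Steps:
s(Y, t) = -3 (s(Y, t) = -2 - 1 = -3)
E(S, c) = (4 + c)/(4 + S)
x = 5 (x = -5*(-1) = 5)
M(q) = -√(q + 1/(4 + q))/3 (M(q) = -√(q + (4 - 3)/(4 + q))/3 = -√(q + 1/(4 + q))/3)
(M(x)*4)*7 = (-√(1 + 5*(4 + 5))/√(4 + 5)/3*4)*7 = (-√(1 + 5*9)/3/3*4)*7 = (-√(1 + 45)/3/3*4)*7 = (-√46/3/3*4)*7 = (-√46/9*4)*7 = -4*√46/9*7 = -28*√46/9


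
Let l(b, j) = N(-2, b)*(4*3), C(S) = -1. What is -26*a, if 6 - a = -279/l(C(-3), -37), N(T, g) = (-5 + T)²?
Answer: -16497/98 ≈ -168.34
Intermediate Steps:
l(b, j) = 588 (l(b, j) = (-5 - 2)²*(4*3) = (-7)²*12 = 49*12 = 588)
a = 1269/196 (a = 6 - (-279)/588 = 6 - 1*(-93/196) = 6 + 93/196 = 1269/196 ≈ 6.4745)
-26*a = -26*1269/196 = -16497/98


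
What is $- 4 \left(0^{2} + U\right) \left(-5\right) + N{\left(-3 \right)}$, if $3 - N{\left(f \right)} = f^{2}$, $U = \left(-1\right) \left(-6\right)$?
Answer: $114$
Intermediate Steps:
$U = 6$
$N{\left(f \right)} = 3 - f^{2}$
$- 4 \left(0^{2} + U\right) \left(-5\right) + N{\left(-3 \right)} = - 4 \left(0^{2} + 6\right) \left(-5\right) + \left(3 - \left(-3\right)^{2}\right) = - 4 \left(0 + 6\right) \left(-5\right) + \left(3 - 9\right) = - 4 \cdot 6 \left(-5\right) + \left(3 - 9\right) = \left(-4\right) \left(-30\right) - 6 = 120 - 6 = 114$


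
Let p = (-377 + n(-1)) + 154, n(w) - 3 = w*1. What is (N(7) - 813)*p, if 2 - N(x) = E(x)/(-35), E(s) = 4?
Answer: 6272201/35 ≈ 1.7921e+5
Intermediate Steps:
n(w) = 3 + w (n(w) = 3 + w*1 = 3 + w)
p = -221 (p = (-377 + (3 - 1)) + 154 = (-377 + 2) + 154 = -375 + 154 = -221)
N(x) = 74/35 (N(x) = 2 - 4/(-35) = 2 - 4*(-1)/35 = 2 - 1*(-4/35) = 2 + 4/35 = 74/35)
(N(7) - 813)*p = (74/35 - 813)*(-221) = -28381/35*(-221) = 6272201/35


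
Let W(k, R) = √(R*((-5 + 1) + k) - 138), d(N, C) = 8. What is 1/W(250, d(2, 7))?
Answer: √1830/1830 ≈ 0.023376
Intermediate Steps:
W(k, R) = √(-138 + R*(-4 + k)) (W(k, R) = √(R*(-4 + k) - 138) = √(-138 + R*(-4 + k)))
1/W(250, d(2, 7)) = 1/(√(-138 - 4*8 + 8*250)) = 1/(√(-138 - 32 + 2000)) = 1/(√1830) = √1830/1830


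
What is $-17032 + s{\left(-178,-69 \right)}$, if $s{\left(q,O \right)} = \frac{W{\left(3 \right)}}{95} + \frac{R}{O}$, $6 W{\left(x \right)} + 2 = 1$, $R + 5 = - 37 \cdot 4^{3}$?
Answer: $- \frac{222838673}{13110} \approx -16998.0$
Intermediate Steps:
$R = -2373$ ($R = -5 - 37 \cdot 4^{3} = -5 - 2368 = -2373$)
$W{\left(x \right)} = - \frac{1}{6}$ ($W{\left(x \right)} = - \frac{1}{3} + \frac{1}{6} \cdot 1 = - \frac{1}{3} + \frac{1}{6} = - \frac{1}{6}$)
$s{\left(q,O \right)} = - \frac{1}{570} - \frac{2373}{O}$ ($s{\left(q,O \right)} = - \frac{1}{6 \cdot 95} - \frac{2373}{O} = \left(- \frac{1}{6}\right) \frac{1}{95} - \frac{2373}{O} = - \frac{1}{570} - \frac{2373}{O}$)
$-17032 + s{\left(-178,-69 \right)} = -17032 + \frac{-1352610 - -69}{570 \left(-69\right)} = -17032 + \frac{1}{570} \left(- \frac{1}{69}\right) \left(-1352610 + 69\right) = -17032 + \frac{1}{570} \left(- \frac{1}{69}\right) \left(-1352541\right) = -17032 + \frac{450847}{13110} = - \frac{222838673}{13110}$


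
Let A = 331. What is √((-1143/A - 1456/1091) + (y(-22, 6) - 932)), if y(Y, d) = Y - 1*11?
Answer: I*√126468443250394/361121 ≈ 31.141*I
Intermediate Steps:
y(Y, d) = -11 + Y (y(Y, d) = Y - 11 = -11 + Y)
√((-1143/A - 1456/1091) + (y(-22, 6) - 932)) = √((-1143/331 - 1456/1091) + ((-11 - 22) - 932)) = √((-1143*1/331 - 1456*1/1091) + (-33 - 932)) = √((-1143/331 - 1456/1091) - 965) = √(-1728949/361121 - 965) = √(-350210714/361121) = I*√126468443250394/361121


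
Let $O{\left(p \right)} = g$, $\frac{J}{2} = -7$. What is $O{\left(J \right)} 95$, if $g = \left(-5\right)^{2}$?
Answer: $2375$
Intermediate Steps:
$J = -14$ ($J = 2 \left(-7\right) = -14$)
$g = 25$
$O{\left(p \right)} = 25$
$O{\left(J \right)} 95 = 25 \cdot 95 = 2375$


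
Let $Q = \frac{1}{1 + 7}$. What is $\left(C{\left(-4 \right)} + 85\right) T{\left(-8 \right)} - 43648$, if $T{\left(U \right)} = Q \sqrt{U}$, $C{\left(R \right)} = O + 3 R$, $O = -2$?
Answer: $-43648 + \frac{71 i \sqrt{2}}{4} \approx -43648.0 + 25.102 i$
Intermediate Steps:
$Q = \frac{1}{8} \approx 0.125$
$C{\left(R \right)} = -2 + 3 R$
$T{\left(U \right)} = \frac{\sqrt{U}}{8}$
$\left(C{\left(-4 \right)} + 85\right) T{\left(-8 \right)} - 43648 = \left(\left(-2 + 3 \left(-4\right)\right) + 85\right) \frac{\sqrt{-8}}{8} - 43648 = \left(\left(-2 - 12\right) + 85\right) \frac{2 i \sqrt{2}}{8} - 43648 = \left(-14 + 85\right) \frac{i \sqrt{2}}{4} - 43648 = 71 \frac{i \sqrt{2}}{4} - 43648 = \frac{71 i \sqrt{2}}{4} - 43648 = -43648 + \frac{71 i \sqrt{2}}{4}$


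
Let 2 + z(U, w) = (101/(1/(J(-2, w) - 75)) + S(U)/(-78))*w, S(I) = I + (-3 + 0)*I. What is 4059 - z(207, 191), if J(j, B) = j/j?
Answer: 18597556/13 ≈ 1.4306e+6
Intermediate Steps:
J(j, B) = 1
S(I) = -2*I (S(I) = I - 3*I = -2*I)
z(U, w) = -2 + w*(-7474 + U/39) (z(U, w) = -2 + (101/(1/(1 - 75)) - 2*U/(-78))*w = -2 + (101/(1/(-74)) - 2*U*(-1/78))*w = -2 + (101/(-1/74) + U/39)*w = -2 + (101*(-74) + U/39)*w = -2 + (-7474 + U/39)*w = -2 + w*(-7474 + U/39))
4059 - z(207, 191) = 4059 - (-2 - 7474*191 + (1/39)*207*191) = 4059 - (-2 - 1427534 + 13179/13) = 4059 - 1*(-18544789/13) = 4059 + 18544789/13 = 18597556/13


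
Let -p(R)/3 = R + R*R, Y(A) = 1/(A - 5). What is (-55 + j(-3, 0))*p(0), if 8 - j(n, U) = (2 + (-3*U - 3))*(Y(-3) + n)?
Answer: 0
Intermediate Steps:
Y(A) = 1/(-5 + A)
p(R) = -3*R - 3*R² (p(R) = -3*(R + R*R) = -3*(R + R²) = -3*R - 3*R²)
j(n, U) = 8 - (-1 - 3*U)*(-⅛ + n) (j(n, U) = 8 - (2 + (-3*U - 3))*(1/(-5 - 3) + n) = 8 - (2 + (-3 - 3*U))*(1/(-8) + n) = 8 - (-1 - 3*U)*(-⅛ + n))
(-55 + j(-3, 0))*p(0) = (-55 + (63/8 - 3 - 3/8*0 + 3*0*(-3)))*(-3*0*(1 + 0)) = (-55 + (63/8 - 3 + 0 + 0))*(-3*0*1) = (-55 + 39/8)*0 = -401/8*0 = 0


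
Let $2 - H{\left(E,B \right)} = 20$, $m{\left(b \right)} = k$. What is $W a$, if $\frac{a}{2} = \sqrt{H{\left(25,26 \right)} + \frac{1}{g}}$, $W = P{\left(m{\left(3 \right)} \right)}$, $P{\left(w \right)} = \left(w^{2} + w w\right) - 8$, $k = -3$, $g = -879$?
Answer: $\frac{20 i \sqrt{13908417}}{879} \approx 84.855 i$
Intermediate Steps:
$m{\left(b \right)} = -3$
$H{\left(E,B \right)} = -18$ ($H{\left(E,B \right)} = 2 - 20 = -18$)
$P{\left(w \right)} = -8 + 2 w^{2}$ ($P{\left(w \right)} = \left(w^{2} + w^{2}\right) - 8 = 2 w^{2} - 8 = -8 + 2 w^{2}$)
$W = 10$ ($W = -8 + 2 \left(-3\right)^{2} = -8 + 2 \cdot 9 = -8 + 18 = 10$)
$a = \frac{2 i \sqrt{13908417}}{879}$ ($a = 2 \sqrt{-18 + \frac{1}{-879}} = 2 \sqrt{-18 - \frac{1}{879}} = 2 \sqrt{- \frac{15823}{879}} = 2 \frac{i \sqrt{13908417}}{879} = \frac{2 i \sqrt{13908417}}{879} \approx 8.4855 i$)
$W a = 10 \frac{2 i \sqrt{13908417}}{879} = \frac{20 i \sqrt{13908417}}{879}$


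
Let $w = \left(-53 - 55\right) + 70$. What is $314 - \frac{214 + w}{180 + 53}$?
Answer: $\frac{72986}{233} \approx 313.24$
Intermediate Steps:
$w = -38$ ($w = -108 + 70 = -38$)
$314 - \frac{214 + w}{180 + 53} = 314 - \frac{214 - 38}{180 + 53} = 314 - \frac{176}{233} = \frac{72986}{233}$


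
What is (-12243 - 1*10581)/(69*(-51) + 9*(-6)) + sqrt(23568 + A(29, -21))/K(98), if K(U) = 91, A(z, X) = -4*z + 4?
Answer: 2536/397 + 4*sqrt(1466)/91 ≈ 8.0709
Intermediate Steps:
A(z, X) = 4 - 4*z
(-12243 - 1*10581)/(69*(-51) + 9*(-6)) + sqrt(23568 + A(29, -21))/K(98) = (-12243 - 1*10581)/(69*(-51) + 9*(-6)) + sqrt(23568 + (4 - 4*29))/91 = (-12243 - 10581)/(-3519 - 54) + sqrt(23568 + (4 - 116))*(1/91) = -22824/(-3573) + sqrt(23568 - 112)*(1/91) = -22824*(-1/3573) + sqrt(23456)*(1/91) = 2536/397 + (4*sqrt(1466))*(1/91) = 2536/397 + 4*sqrt(1466)/91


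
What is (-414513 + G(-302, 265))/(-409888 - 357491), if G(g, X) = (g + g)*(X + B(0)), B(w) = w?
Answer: 574573/767379 ≈ 0.74875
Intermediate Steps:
G(g, X) = 2*X*g (G(g, X) = (g + g)*(X + 0) = (2*g)*X = 2*X*g)
(-414513 + G(-302, 265))/(-409888 - 357491) = (-414513 + 2*265*(-302))/(-409888 - 357491) = (-414513 - 160060)/(-767379) = -574573*(-1/767379) = 574573/767379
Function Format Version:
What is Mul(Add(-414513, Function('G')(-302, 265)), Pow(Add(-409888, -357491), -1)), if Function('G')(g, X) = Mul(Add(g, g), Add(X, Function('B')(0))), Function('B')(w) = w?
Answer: Rational(574573, 767379) ≈ 0.74875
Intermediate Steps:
Function('G')(g, X) = Mul(2, X, g) (Function('G')(g, X) = Mul(Add(g, g), Add(X, 0)) = Mul(Mul(2, g), X) = Mul(2, X, g))
Mul(Add(-414513, Function('G')(-302, 265)), Pow(Add(-409888, -357491), -1)) = Mul(Add(-414513, Mul(2, 265, -302)), Pow(Add(-409888, -357491), -1)) = Mul(Add(-414513, -160060), Pow(-767379, -1)) = Mul(-574573, Rational(-1, 767379)) = Rational(574573, 767379)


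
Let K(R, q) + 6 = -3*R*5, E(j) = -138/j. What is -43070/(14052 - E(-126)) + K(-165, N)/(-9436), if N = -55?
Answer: -9263104281/2784271084 ≈ -3.3269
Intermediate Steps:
K(R, q) = -6 - 15*R (K(R, q) = -6 - 3*R*5 = -6 - 15*R)
-43070/(14052 - E(-126)) + K(-165, N)/(-9436) = -43070/(14052 - (-138)/(-126)) + (-6 - 15*(-165))/(-9436) = -43070/(14052 - (-138)*(-1)/126) + (-6 + 2475)*(-1/9436) = -43070/(14052 - 1*23/21) + 2469*(-1/9436) = -43070/(14052 - 23/21) - 2469/9436 = -43070/295069/21 - 2469/9436 = -43070*21/295069 - 2469/9436 = -904470/295069 - 2469/9436 = -9263104281/2784271084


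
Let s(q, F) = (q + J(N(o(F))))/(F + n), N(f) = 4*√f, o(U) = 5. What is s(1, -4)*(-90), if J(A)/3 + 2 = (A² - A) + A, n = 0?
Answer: 10575/2 ≈ 5287.5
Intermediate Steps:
J(A) = -6 + 3*A² (J(A) = -6 + 3*((A² - A) + A) = -6 + 3*A²)
s(q, F) = (234 + q)/F (s(q, F) = (q + (-6 + 3*(4*√5)²))/(F + 0) = (q + (-6 + 3*80))/F = (q + (-6 + 240))/F = (q + 234)/F = (234 + q)/F)
s(1, -4)*(-90) = ((234 + 1)/(-4))*(-90) = -¼*235*(-90) = -235/4*(-90) = 10575/2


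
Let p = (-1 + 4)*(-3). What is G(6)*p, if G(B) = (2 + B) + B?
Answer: -126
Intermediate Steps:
G(B) = 2 + 2*B
p = -9 (p = 3*(-3) = -9)
G(6)*p = (2 + 2*6)*(-9) = (2 + 12)*(-9) = 14*(-9) = -126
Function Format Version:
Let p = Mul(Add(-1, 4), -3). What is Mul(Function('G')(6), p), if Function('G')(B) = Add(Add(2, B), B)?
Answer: -126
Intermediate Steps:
Function('G')(B) = Add(2, Mul(2, B))
p = -9 (p = Mul(3, -3) = -9)
Mul(Function('G')(6), p) = Mul(Add(2, Mul(2, 6)), -9) = Mul(Add(2, 12), -9) = Mul(14, -9) = -126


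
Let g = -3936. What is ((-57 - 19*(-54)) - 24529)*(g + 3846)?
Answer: 2120400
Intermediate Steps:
((-57 - 19*(-54)) - 24529)*(g + 3846) = ((-57 - 19*(-54)) - 24529)*(-3936 + 3846) = ((-57 + 1026) - 24529)*(-90) = (969 - 24529)*(-90) = -23560*(-90) = 2120400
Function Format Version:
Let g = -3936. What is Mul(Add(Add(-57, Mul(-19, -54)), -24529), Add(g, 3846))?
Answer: 2120400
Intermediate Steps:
Mul(Add(Add(-57, Mul(-19, -54)), -24529), Add(g, 3846)) = Mul(Add(Add(-57, Mul(-19, -54)), -24529), Add(-3936, 3846)) = Mul(Add(Add(-57, 1026), -24529), -90) = Mul(Add(969, -24529), -90) = Mul(-23560, -90) = 2120400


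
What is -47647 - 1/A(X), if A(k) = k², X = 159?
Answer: -1204563808/25281 ≈ -47647.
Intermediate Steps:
-47647 - 1/A(X) = -47647 - 1/(159²) = -47647 - 1/25281 = -1204563808/25281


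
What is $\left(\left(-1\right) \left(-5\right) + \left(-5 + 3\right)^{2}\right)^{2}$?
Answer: $81$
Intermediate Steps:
$\left(\left(-1\right) \left(-5\right) + \left(-5 + 3\right)^{2}\right)^{2} = \left(5 + \left(-2\right)^{2}\right)^{2} = \left(5 + 4\right)^{2} = 9^{2} = 81$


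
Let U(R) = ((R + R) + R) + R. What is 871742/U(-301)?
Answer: -435871/602 ≈ -724.04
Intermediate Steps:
U(R) = 4*R (U(R) = (2*R + R) + R = 3*R + R = 4*R)
871742/U(-301) = 871742/((4*(-301))) = 871742/(-1204) = 871742*(-1/1204) = -435871/602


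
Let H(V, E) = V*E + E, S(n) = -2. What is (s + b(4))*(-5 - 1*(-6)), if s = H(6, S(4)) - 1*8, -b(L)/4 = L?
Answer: -38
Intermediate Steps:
b(L) = -4*L
H(V, E) = E + E*V (H(V, E) = E*V + E = E + E*V)
s = -22 (s = -2*(1 + 6) - 1*8 = -2*7 - 8 = -14 - 8 = -22)
(s + b(4))*(-5 - 1*(-6)) = (-22 - 4*4)*(-5 - 1*(-6)) = (-22 - 16)*(-5 + 6) = -38*1 = -38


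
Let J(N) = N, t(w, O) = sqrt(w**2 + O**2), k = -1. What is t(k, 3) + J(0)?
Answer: sqrt(10) ≈ 3.1623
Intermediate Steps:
t(w, O) = sqrt(O**2 + w**2)
t(k, 3) + J(0) = sqrt(3**2 + (-1)**2) + 0 = sqrt(9 + 1) + 0 = sqrt(10) + 0 = sqrt(10)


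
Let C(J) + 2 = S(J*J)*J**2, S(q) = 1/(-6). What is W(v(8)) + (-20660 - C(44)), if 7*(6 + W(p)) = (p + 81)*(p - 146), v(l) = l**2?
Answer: -462838/21 ≈ -22040.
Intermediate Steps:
S(q) = -1/6
C(J) = -2 - J**2/6
W(p) = -6 + (-146 + p)*(81 + p)/7 (W(p) = -6 + ((p + 81)*(p - 146))/7 = -6 + ((81 + p)*(-146 + p))/7 = -6 + ((-146 + p)*(81 + p))/7 = -6 + (-146 + p)*(81 + p)/7)
W(v(8)) + (-20660 - C(44)) = (-11868/7 - 65/7*8**2 + (8**2)**2/7) + (-20660 - (-2 - 1/6*44**2)) = (-11868/7 - 65/7*64 + (1/7)*64**2) + (-20660 - (-2 - 1/6*1936)) = (-11868/7 - 4160/7 + (1/7)*4096) + (-20660 - (-2 - 968/3)) = (-11868/7 - 4160/7 + 4096/7) + (-20660 - 1*(-974/3)) = -11932/7 + (-20660 + 974/3) = -11932/7 - 61006/3 = -462838/21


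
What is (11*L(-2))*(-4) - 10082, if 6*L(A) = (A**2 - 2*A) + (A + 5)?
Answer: -30488/3 ≈ -10163.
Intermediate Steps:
L(A) = 5/6 - A/6 + A**2/6 (L(A) = ((A**2 - 2*A) + (A + 5))/6 = ((A**2 - 2*A) + (5 + A))/6 = (5 + A**2 - A)/6 = 5/6 - A/6 + A**2/6)
(11*L(-2))*(-4) - 10082 = (11*(5/6 - 1/6*(-2) + (1/6)*(-2)**2))*(-4) - 10082 = (11*(5/6 + 1/3 + (1/6)*4))*(-4) - 10082 = (11*(5/6 + 1/3 + 2/3))*(-4) - 10082 = (11*(11/6))*(-4) - 10082 = (121/6)*(-4) - 10082 = -242/3 - 10082 = -30488/3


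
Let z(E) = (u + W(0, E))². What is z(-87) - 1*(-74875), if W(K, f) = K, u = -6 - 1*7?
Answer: 75044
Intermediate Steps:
u = -13 (u = -6 - 7 = -13)
z(E) = 169 (z(E) = (-13 + 0)² = (-13)² = 169)
z(-87) - 1*(-74875) = 169 - 1*(-74875) = 169 + 74875 = 75044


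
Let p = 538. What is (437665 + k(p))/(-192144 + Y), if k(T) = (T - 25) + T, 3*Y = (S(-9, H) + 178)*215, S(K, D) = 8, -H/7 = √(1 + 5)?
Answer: -219358/89407 ≈ -2.4535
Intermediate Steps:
H = -7*√6 (H = -7*√(1 + 5) = -7*√6 ≈ -17.146)
Y = 13330 (Y = ((8 + 178)*215)/3 = (186*215)/3 = (⅓)*39990 = 13330)
k(T) = -25 + 2*T (k(T) = (-25 + T) + T = -25 + 2*T)
(437665 + k(p))/(-192144 + Y) = (437665 + (-25 + 2*538))/(-192144 + 13330) = (437665 + (-25 + 1076))/(-178814) = (437665 + 1051)*(-1/178814) = 438716*(-1/178814) = -219358/89407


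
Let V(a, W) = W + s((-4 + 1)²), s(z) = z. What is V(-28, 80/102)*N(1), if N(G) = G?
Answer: 499/51 ≈ 9.7843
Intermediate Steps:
V(a, W) = 9 + W (V(a, W) = W + (-4 + 1)² = W + (-3)² = W + 9 = 9 + W)
V(-28, 80/102)*N(1) = (9 + 80/102)*1 = (9 + 80*(1/102))*1 = (9 + 40/51)*1 = (499/51)*1 = 499/51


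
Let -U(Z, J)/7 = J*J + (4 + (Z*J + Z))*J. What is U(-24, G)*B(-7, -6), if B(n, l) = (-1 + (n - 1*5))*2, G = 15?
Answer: -996450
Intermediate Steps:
B(n, l) = -12 + 2*n (B(n, l) = (-1 + (n - 5))*2 = (-1 + (-5 + n))*2 = (-6 + n)*2 = -12 + 2*n)
U(Z, J) = -7*J**2 - 7*J*(4 + Z + J*Z) (U(Z, J) = -7*(J*J + (4 + (Z*J + Z))*J) = -7*(J**2 + (4 + (J*Z + Z))*J) = -7*(J**2 + (4 + (Z + J*Z))*J) = -7*(J**2 + (4 + Z + J*Z)*J) = -7*(J**2 + J*(4 + Z + J*Z)) = -7*J**2 - 7*J*(4 + Z + J*Z))
U(-24, G)*B(-7, -6) = (-7*15*(4 + 15 - 24 + 15*(-24)))*(-12 + 2*(-7)) = (-7*15*(4 + 15 - 24 - 360))*(-12 - 14) = -7*15*(-365)*(-26) = 38325*(-26) = -996450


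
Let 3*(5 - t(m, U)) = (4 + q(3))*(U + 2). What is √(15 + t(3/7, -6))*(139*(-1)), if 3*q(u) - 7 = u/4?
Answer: -139*√259/3 ≈ -745.66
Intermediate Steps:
q(u) = 7/3 + u/12 (q(u) = 7/3 + (u/4)/3 = 7/3 + u/12)
t(m, U) = 11/18 - 79*U/36 (t(m, U) = 5 - (4 + (7/3 + (1/12)*3))*(U + 2)/3 = 5 - (4 + (7/3 + ¼))*(2 + U)/3 = 5 - (4 + 31/12)*(2 + U)/3 = 5 - 79*(2 + U)/36 = 5 - (79/6 + 79*U/12)/3 = 5 + (-79/18 - 79*U/36) = 11/18 - 79*U/36)
√(15 + t(3/7, -6))*(139*(-1)) = √(15 + (11/18 - 79/36*(-6)))*(139*(-1)) = √(15 + (11/18 + 79/6))*(-139) = √(15 + 124/9)*(-139) = √(259/9)*(-139) = (√259/3)*(-139) = -139*√259/3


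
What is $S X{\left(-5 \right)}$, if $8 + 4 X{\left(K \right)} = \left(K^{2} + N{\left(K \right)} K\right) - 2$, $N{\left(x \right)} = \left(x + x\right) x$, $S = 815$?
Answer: $- \frac{191525}{4} \approx -47881.0$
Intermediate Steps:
$N{\left(x \right)} = 2 x^{2}$ ($N{\left(x \right)} = 2 x x = 2 x^{2}$)
$X{\left(K \right)} = - \frac{5}{2} + \frac{K^{3}}{2} + \frac{K^{2}}{4}$ ($X{\left(K \right)} = -2 + \frac{\left(K^{2} + 2 K^{2} K\right) - 2}{4} = -2 + \frac{\left(K^{2} + 2 K^{3}\right) - 2}{4} = -2 + \frac{-2 + K^{2} + 2 K^{3}}{4} = -2 + \left(- \frac{1}{2} + \frac{K^{3}}{2} + \frac{K^{2}}{4}\right) = - \frac{5}{2} + \frac{K^{3}}{2} + \frac{K^{2}}{4}$)
$S X{\left(-5 \right)} = 815 \left(- \frac{5}{2} + \frac{\left(-5\right)^{3}}{2} + \frac{\left(-5\right)^{2}}{4}\right) = 815 \left(- \frac{5}{2} + \frac{1}{2} \left(-125\right) + \frac{1}{4} \cdot 25\right) = 815 \left(- \frac{5}{2} - \frac{125}{2} + \frac{25}{4}\right) = 815 \left(- \frac{235}{4}\right) = - \frac{191525}{4}$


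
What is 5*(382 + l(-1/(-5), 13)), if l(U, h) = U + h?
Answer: 1976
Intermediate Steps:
5*(382 + l(-1/(-5), 13)) = 5*(382 + (-1/(-5) + 13)) = 5*(382 + (-1*(-⅕) + 13)) = 5*(382 + (⅕ + 13)) = 5*(382 + 66/5) = 5*(1976/5) = 1976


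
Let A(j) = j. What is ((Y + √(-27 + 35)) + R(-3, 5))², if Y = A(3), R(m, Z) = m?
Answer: 8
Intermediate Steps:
Y = 3
((Y + √(-27 + 35)) + R(-3, 5))² = ((3 + √(-27 + 35)) - 3)² = ((3 + √8) - 3)² = ((3 + 2*√2) - 3)² = (2*√2)² = 8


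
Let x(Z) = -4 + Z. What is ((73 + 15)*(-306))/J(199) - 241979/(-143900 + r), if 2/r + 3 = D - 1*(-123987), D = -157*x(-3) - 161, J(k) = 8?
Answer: -30238957917715/8988137899 ≈ -3364.3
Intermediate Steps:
D = 938 (D = -157*(-4 - 3) - 161 = -157*(-7) - 161 = 1099 - 161 = 938)
r = 1/62461 (r = 2/(-3 + (938 - 1*(-123987))) = 2/(-3 + (938 + 123987)) = 2/(-3 + 124925) = 2/124922 = 2*(1/124922) = 1/62461 ≈ 1.6010e-5)
((73 + 15)*(-306))/J(199) - 241979/(-143900 + r) = ((73 + 15)*(-306))/8 - 241979/(-143900 + 1/62461) = (88*(-306))*(⅛) - 241979/(-8988137899/62461) = -26928*⅛ - 241979*(-62461/8988137899) = -3366 + 15114250319/8988137899 = -30238957917715/8988137899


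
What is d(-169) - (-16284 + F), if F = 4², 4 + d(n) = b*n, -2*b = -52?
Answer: 11870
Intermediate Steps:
b = 26 (b = -½*(-52) = 26)
d(n) = -4 + 26*n
F = 16
d(-169) - (-16284 + F) = (-4 + 26*(-169)) - (-16284 + 16) = (-4 - 4394) - 1*(-16268) = -4398 + 16268 = 11870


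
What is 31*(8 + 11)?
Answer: 589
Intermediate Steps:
31*(8 + 11) = 31*19 = 589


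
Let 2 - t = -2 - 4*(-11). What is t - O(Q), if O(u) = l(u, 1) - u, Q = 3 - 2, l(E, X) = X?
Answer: -40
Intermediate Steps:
Q = 1
O(u) = 1 - u
t = -40 (t = 2 - (-2 - 4*(-11)) = 2 - (-2 + 44) = 2 - 1*42 = 2 - 42 = -40)
t - O(Q) = -40 - (1 - 1*1) = -40 - (1 - 1) = -40 - 1*0 = -40 + 0 = -40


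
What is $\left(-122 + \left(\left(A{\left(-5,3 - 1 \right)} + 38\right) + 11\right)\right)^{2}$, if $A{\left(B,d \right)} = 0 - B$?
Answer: $4624$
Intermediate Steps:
$A{\left(B,d \right)} = - B$
$\left(-122 + \left(\left(A{\left(-5,3 - 1 \right)} + 38\right) + 11\right)\right)^{2} = \left(-122 + \left(\left(\left(-1\right) \left(-5\right) + 38\right) + 11\right)\right)^{2} = \left(-122 + \left(\left(5 + 38\right) + 11\right)\right)^{2} = \left(-122 + \left(43 + 11\right)\right)^{2} = \left(-122 + 54\right)^{2} = \left(-68\right)^{2} = 4624$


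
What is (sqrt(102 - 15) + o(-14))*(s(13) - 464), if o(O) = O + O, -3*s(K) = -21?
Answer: 12796 - 457*sqrt(87) ≈ 8533.4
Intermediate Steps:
s(K) = 7 (s(K) = -1/3*(-21) = 7)
o(O) = 2*O
(sqrt(102 - 15) + o(-14))*(s(13) - 464) = (sqrt(102 - 15) + 2*(-14))*(7 - 464) = (sqrt(87) - 28)*(-457) = (-28 + sqrt(87))*(-457) = 12796 - 457*sqrt(87)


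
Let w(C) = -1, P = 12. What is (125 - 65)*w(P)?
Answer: -60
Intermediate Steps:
(125 - 65)*w(P) = (125 - 65)*(-1) = 60*(-1) = -60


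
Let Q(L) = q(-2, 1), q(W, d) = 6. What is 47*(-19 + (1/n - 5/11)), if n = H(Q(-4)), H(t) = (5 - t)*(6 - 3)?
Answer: -30691/33 ≈ -930.03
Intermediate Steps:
Q(L) = 6
H(t) = 15 - 3*t (H(t) = (5 - t)*3 = 15 - 3*t)
n = -3 (n = 15 - 3*6 = 15 - 18 = -3)
47*(-19 + (1/n - 5/11)) = 47*(-19 + (1/(-3) - 5/11)) = 47*(-19 + (1*(-⅓) - 5*1/11)) = 47*(-19 + (-⅓ - 5/11)) = 47*(-19 - 26/33) = 47*(-653/33) = -30691/33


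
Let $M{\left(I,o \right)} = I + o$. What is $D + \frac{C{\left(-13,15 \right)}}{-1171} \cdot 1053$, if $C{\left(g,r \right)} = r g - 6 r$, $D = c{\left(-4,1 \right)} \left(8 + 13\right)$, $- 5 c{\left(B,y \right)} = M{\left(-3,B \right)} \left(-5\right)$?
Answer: $\frac{127968}{1171} \approx 109.28$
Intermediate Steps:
$c{\left(B,y \right)} = -3 + B$ ($c{\left(B,y \right)} = - \frac{\left(-3 + B\right) \left(-5\right)}{5} = - \frac{15 - 5 B}{5} = -3 + B$)
$D = -147$ ($D = \left(-3 - 4\right) \left(8 + 13\right) = \left(-7\right) 21 = -147$)
$C{\left(g,r \right)} = - 6 r + g r$ ($C{\left(g,r \right)} = g r - 6 r = - 6 r + g r$)
$D + \frac{C{\left(-13,15 \right)}}{-1171} \cdot 1053 = -147 + \frac{15 \left(-6 - 13\right)}{-1171} \cdot 1053 = -147 + 15 \left(-19\right) \left(- \frac{1}{1171}\right) 1053 = -147 + \left(-285\right) \left(- \frac{1}{1171}\right) 1053 = -147 + \frac{285}{1171} \cdot 1053 = -147 + \frac{300105}{1171} = \frac{127968}{1171}$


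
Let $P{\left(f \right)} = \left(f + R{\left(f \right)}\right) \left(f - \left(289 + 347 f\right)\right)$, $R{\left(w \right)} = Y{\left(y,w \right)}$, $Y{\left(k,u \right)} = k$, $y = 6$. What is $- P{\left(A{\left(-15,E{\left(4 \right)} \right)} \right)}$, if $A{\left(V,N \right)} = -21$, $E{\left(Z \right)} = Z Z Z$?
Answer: $104655$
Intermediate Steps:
$E{\left(Z \right)} = Z^{3}$ ($E{\left(Z \right)} = Z^{2} Z = Z^{3}$)
$R{\left(w \right)} = 6$
$P{\left(f \right)} = \left(-289 - 346 f\right) \left(6 + f\right)$ ($P{\left(f \right)} = \left(f + 6\right) \left(f - \left(289 + 347 f\right)\right) = \left(6 + f\right) \left(f - \left(289 + 347 f\right)\right) = \left(6 + f\right) \left(-289 - 346 f\right) = \left(-289 - 346 f\right) \left(6 + f\right)$)
$- P{\left(A{\left(-15,E{\left(4 \right)} \right)} \right)} = - (-1734 - -49665 - 346 \left(-21\right)^{2}) = - (-1734 + 49665 - 152586) = \left(-1\right) \left(-104655\right) = 104655$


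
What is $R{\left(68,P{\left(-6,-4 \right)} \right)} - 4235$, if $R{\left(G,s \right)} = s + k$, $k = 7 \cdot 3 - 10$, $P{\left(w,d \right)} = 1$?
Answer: $-4223$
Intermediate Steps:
$k = 11$ ($k = 21 - 10 = 11$)
$R{\left(G,s \right)} = 11 + s$ ($R{\left(G,s \right)} = s + 11 = 11 + s$)
$R{\left(68,P{\left(-6,-4 \right)} \right)} - 4235 = \left(11 + 1\right) - 4235 = 12 - 4235 = -4223$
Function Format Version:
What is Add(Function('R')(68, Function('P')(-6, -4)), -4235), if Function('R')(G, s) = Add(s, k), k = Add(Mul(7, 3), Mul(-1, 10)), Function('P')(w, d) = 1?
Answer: -4223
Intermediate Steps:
k = 11 (k = Add(21, -10) = 11)
Function('R')(G, s) = Add(11, s) (Function('R')(G, s) = Add(s, 11) = Add(11, s))
Add(Function('R')(68, Function('P')(-6, -4)), -4235) = Add(Add(11, 1), -4235) = Add(12, -4235) = -4223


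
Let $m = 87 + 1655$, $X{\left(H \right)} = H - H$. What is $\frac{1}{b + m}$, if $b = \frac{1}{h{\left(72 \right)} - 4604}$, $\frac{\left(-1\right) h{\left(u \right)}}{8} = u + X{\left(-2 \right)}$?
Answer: $\frac{5180}{9023559} \approx 0.00057405$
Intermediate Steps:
$X{\left(H \right)} = 0$
$h{\left(u \right)} = - 8 u$ ($h{\left(u \right)} = - 8 \left(u + 0\right) = - 8 u$)
$m = 1742$
$b = - \frac{1}{5180}$ ($b = \frac{1}{\left(-8\right) 72 - 4604} = \frac{1}{-576 - 4604} = \frac{1}{-5180} = - \frac{1}{5180} \approx -0.00019305$)
$\frac{1}{b + m} = \frac{1}{- \frac{1}{5180} + 1742} = \frac{1}{\frac{9023559}{5180}} = \frac{5180}{9023559}$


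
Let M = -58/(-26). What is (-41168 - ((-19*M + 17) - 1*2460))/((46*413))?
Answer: -251437/123487 ≈ -2.0361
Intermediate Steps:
M = 29/13 (M = -58*(-1/26) = 29/13 ≈ 2.2308)
(-41168 - ((-19*M + 17) - 1*2460))/((46*413)) = (-41168 - ((-19*29/13 + 17) - 1*2460))/((46*413)) = (-41168 - ((-551/13 + 17) - 2460))/18998 = (-41168 - (-330/13 - 2460))*(1/18998) = (-41168 - 1*(-32310/13))*(1/18998) = (-41168 + 32310/13)*(1/18998) = -502874/13*1/18998 = -251437/123487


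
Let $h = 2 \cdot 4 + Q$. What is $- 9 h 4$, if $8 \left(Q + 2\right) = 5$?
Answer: $- \frac{477}{2} \approx -238.5$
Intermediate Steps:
$Q = - \frac{11}{8}$ ($Q = -2 + \frac{1}{8} \cdot 5 = -2 + \frac{5}{8} = - \frac{11}{8} \approx -1.375$)
$h = \frac{53}{8}$ ($h = 2 \cdot 4 - \frac{11}{8} = 8 - \frac{11}{8} = \frac{53}{8} \approx 6.625$)
$- 9 h 4 = \left(-9\right) \frac{53}{8} \cdot 4 = \left(- \frac{477}{8}\right) 4 = - \frac{477}{2}$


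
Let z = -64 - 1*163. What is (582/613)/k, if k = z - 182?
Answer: -582/250717 ≈ -0.0023213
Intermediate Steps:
z = -227 (z = -64 - 163 = -227)
k = -409 (k = -227 - 182 = -409)
(582/613)/k = (582/613)/(-409) = (582*(1/613))*(-1/409) = (582/613)*(-1/409) = -582/250717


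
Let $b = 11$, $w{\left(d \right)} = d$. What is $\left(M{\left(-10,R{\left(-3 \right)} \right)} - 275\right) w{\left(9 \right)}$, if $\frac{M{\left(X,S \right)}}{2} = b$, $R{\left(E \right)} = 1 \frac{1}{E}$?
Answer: $-2277$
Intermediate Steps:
$R{\left(E \right)} = \frac{1}{E}$
$M{\left(X,S \right)} = 22$ ($M{\left(X,S \right)} = 2 \cdot 11 = 22$)
$\left(M{\left(-10,R{\left(-3 \right)} \right)} - 275\right) w{\left(9 \right)} = \left(22 - 275\right) 9 = \left(-253\right) 9 = -2277$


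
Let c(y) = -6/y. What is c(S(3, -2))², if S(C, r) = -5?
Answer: 36/25 ≈ 1.4400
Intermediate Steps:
c(S(3, -2))² = (-6/(-5))² = (-6*(-⅕))² = (6/5)² = 36/25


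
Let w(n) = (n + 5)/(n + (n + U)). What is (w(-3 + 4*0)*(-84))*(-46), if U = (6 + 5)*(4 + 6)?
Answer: 966/13 ≈ 74.308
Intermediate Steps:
U = 110 (U = 11*10 = 110)
w(n) = (5 + n)/(110 + 2*n) (w(n) = (n + 5)/(n + (n + 110)) = (5 + n)/(n + (110 + n)) = (5 + n)/(110 + 2*n))
(w(-3 + 4*0)*(-84))*(-46) = (((5 + (-3 + 4*0))/(2*(55 + (-3 + 4*0))))*(-84))*(-46) = (((5 + (-3 + 0))/(2*(55 + (-3 + 0))))*(-84))*(-46) = (((5 - 3)/(2*(55 - 3)))*(-84))*(-46) = (((1/2)*2/52)*(-84))*(-46) = (((1/2)*(1/52)*2)*(-84))*(-46) = ((1/52)*(-84))*(-46) = -21/13*(-46) = 966/13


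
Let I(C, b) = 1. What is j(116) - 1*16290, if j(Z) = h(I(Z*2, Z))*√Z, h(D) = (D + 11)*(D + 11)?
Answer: -16290 + 288*√29 ≈ -14739.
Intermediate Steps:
h(D) = (11 + D)² (h(D) = (11 + D)*(11 + D) = (11 + D)²)
j(Z) = 144*√Z (j(Z) = (11 + 1)²*√Z = 12²*√Z = 144*√Z)
j(116) - 1*16290 = 144*√116 - 1*16290 = 144*(2*√29) - 16290 = 288*√29 - 16290 = -16290 + 288*√29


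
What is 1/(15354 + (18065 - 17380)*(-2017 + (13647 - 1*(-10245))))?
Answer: 1/14999729 ≈ 6.6668e-8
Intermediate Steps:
1/(15354 + (18065 - 17380)*(-2017 + (13647 - 1*(-10245)))) = 1/(15354 + 685*(-2017 + (13647 + 10245))) = 1/(15354 + 685*(-2017 + 23892)) = 1/(15354 + 685*21875) = 1/(15354 + 14984375) = 1/14999729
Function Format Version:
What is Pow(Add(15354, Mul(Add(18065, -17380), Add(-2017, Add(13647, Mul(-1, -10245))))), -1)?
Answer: Rational(1, 14999729) ≈ 6.6668e-8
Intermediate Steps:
Pow(Add(15354, Mul(Add(18065, -17380), Add(-2017, Add(13647, Mul(-1, -10245))))), -1) = Pow(Add(15354, Mul(685, Add(-2017, Add(13647, 10245)))), -1) = Pow(Add(15354, Mul(685, Add(-2017, 23892))), -1) = Pow(Add(15354, Mul(685, 21875)), -1) = Pow(Add(15354, 14984375), -1) = Pow(14999729, -1) = Rational(1, 14999729)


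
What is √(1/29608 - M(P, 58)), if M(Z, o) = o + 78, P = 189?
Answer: I*√29805537174/14804 ≈ 11.662*I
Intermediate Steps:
M(Z, o) = 78 + o
√(1/29608 - M(P, 58)) = √(1/29608 - (78 + 58)) = √(1/29608 - 1*136) = √(1/29608 - 136) = √(-4026687/29608) = I*√29805537174/14804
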